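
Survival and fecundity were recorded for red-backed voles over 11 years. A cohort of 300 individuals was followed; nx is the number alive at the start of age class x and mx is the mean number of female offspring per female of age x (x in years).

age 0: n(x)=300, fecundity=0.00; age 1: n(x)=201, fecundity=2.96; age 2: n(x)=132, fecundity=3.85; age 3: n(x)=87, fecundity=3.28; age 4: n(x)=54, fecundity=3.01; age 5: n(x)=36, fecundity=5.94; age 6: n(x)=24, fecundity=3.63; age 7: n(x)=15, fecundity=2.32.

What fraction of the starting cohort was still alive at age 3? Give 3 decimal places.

l_3 = n_3/n_0 = 87/300 = 0.29 → 0.290

0.290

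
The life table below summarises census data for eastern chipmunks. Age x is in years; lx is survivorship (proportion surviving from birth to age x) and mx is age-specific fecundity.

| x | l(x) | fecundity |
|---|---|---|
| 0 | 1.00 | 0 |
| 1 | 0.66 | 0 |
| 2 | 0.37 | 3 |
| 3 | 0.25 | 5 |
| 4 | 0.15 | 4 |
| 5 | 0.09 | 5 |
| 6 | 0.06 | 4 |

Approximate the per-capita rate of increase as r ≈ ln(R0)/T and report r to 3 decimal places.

0.392

R0 = Σ lx·mx = 0 + 0 + 1.11 + 1.25 + 0.6 + 0.45 + 0.24 = 3.65
Σ x·lx·mx = 12.06; T = 12.06/3.65 = 3.30411…
r ≈ ln(R0)/T = ln(3.65)/3.30411… = 0.39185… → 0.392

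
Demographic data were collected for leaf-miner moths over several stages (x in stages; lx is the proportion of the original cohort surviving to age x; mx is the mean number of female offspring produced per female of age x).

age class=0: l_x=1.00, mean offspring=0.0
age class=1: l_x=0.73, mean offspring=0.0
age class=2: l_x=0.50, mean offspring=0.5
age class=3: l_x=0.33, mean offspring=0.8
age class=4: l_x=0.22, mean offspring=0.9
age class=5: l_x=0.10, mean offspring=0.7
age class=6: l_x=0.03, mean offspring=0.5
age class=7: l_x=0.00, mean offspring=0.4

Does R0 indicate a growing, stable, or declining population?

R0 = Σ lx·mx = 0 + 0 + 0.25 + 0.264 + 0.198 + 0.07 + 0.015 + 0 = 0.797
R0 < 1, so the population is declining.

declining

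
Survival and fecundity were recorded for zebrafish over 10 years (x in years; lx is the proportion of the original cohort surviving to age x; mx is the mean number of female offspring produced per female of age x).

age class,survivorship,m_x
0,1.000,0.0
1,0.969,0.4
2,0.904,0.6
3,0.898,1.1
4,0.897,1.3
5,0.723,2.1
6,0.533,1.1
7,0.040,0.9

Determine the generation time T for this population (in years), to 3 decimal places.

3.916

lx·mx: 0, 0.3876, 0.5424, 0.9878, 1.1661, 1.5183, 0.5863, 0.036 → R0 = 5.2245
x·lx·mx: 0, 0.3876, 1.0848, 2.9634, 4.6644, 7.5915, 3.5178, 0.252 → Σ = 20.4615
T = 20.4615 / 5.2245 = 3.916451… → 3.916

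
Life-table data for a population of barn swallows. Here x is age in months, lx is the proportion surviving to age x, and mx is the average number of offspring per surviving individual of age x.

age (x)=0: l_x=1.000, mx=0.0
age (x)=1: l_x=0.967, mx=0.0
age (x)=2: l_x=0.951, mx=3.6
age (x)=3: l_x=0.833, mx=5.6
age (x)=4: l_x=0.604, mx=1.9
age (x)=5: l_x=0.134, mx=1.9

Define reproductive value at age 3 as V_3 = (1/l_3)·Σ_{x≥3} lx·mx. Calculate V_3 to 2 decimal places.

lx·mx for x ≥ 3: 4.6648, 1.1476, 0.2546 → sum = 6.067
V_3 = 6.067 / l_3 = 6.067 / 0.833 = 7.283313… → 7.28

7.28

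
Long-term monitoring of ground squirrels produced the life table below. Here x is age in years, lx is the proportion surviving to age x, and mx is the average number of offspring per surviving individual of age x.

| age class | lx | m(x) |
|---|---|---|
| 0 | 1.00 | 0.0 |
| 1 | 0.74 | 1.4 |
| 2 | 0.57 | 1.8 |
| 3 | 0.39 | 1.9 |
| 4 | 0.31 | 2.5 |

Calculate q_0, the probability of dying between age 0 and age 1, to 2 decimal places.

0.26

q_0 = (l_0 − l_1) / l_0 = (1 − 0.74) / 1
     = 0.26 / 1 = 0.26 → 0.26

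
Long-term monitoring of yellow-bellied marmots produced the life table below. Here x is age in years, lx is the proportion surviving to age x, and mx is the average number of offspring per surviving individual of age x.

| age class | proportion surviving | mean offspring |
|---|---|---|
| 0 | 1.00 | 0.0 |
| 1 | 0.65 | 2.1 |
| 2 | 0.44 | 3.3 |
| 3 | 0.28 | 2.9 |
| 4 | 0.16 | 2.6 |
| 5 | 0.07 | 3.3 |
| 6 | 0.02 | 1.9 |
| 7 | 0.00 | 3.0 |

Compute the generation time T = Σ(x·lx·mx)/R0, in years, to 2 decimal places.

lx·mx: 0, 1.365, 1.452, 0.812, 0.416, 0.231, 0.038, 0 → R0 = 4.314
x·lx·mx: 0, 1.365, 2.904, 2.436, 1.664, 1.155, 0.228, 0 → Σ = 9.752
T = 9.752 / 4.314 = 2.260547… → 2.26

2.26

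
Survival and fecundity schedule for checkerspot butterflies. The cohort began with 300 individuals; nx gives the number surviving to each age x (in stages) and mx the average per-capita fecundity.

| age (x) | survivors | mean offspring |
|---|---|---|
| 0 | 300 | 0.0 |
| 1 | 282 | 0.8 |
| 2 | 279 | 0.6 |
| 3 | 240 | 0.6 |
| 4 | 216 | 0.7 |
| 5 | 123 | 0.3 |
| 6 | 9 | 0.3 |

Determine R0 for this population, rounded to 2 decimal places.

2.43

lx = nx/n0 = nx/300: 1, 0.94, 0.93, 0.8, 0.72, 0.41, 0.03
lx·mx by age: 0, 0.752, 0.558, 0.48, 0.504, 0.123, 0.009
R0 = Σ lx·mx = 2.426 → 2.43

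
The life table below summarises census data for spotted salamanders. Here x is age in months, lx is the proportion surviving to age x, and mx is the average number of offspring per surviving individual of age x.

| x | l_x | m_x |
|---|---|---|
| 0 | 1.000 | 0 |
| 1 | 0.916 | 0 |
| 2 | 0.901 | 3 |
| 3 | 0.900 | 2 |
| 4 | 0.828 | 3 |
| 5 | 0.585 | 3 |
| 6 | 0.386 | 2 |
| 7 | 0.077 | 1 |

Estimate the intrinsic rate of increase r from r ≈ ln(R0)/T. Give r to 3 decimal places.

0.625

R0 = Σ lx·mx = 0 + 0 + 2.703 + 1.8 + 2.484 + 1.755 + 0.772 + 0.077 = 9.591
Σ x·lx·mx = 34.688; T = 34.688/9.591 = 3.61672…
r ≈ ln(R0)/T = ln(9.591)/3.61672… = 0.6251… → 0.625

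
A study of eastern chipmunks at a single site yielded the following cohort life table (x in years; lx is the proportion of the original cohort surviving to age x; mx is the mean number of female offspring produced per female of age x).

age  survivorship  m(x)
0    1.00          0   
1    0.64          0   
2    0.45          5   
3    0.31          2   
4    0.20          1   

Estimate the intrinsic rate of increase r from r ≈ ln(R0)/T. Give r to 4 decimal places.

R0 = Σ lx·mx = 0 + 0 + 2.25 + 0.62 + 0.2 = 3.07
Σ x·lx·mx = 7.16; T = 7.16/3.07 = 2.33225…
r ≈ ln(R0)/T = ln(3.07)/2.33225… = 0.480943… → 0.4809

0.4809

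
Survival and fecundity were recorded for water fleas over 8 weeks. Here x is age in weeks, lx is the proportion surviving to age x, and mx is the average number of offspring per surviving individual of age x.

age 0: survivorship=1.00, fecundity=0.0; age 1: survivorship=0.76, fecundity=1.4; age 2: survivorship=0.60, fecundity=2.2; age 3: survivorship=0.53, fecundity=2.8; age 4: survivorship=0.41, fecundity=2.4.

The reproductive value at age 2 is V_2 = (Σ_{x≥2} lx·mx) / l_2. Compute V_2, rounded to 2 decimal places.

6.31

lx·mx for x ≥ 2: 1.32, 1.484, 0.984 → sum = 3.788
V_2 = 3.788 / l_2 = 3.788 / 0.6 = 6.313333… → 6.31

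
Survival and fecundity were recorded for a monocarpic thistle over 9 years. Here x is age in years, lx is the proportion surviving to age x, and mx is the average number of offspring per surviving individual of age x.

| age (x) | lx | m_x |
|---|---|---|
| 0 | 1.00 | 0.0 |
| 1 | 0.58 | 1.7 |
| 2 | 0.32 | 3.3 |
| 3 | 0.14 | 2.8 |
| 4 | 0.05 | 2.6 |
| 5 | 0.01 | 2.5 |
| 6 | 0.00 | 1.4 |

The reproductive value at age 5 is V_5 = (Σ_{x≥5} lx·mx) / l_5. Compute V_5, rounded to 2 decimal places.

2.50

lx·mx for x ≥ 5: 0.025, 0 → sum = 0.025
V_5 = 0.025 / l_5 = 0.025 / 0.01 = 2.5 → 2.50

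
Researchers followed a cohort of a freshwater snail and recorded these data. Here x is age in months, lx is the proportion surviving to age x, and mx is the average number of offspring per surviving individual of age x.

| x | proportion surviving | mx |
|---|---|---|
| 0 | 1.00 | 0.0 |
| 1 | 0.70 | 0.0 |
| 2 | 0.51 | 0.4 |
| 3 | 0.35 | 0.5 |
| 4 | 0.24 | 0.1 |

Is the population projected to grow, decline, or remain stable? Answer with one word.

R0 = Σ lx·mx = 0 + 0 + 0.204 + 0.175 + 0.024 = 0.403
R0 < 1, so the population is declining.

declining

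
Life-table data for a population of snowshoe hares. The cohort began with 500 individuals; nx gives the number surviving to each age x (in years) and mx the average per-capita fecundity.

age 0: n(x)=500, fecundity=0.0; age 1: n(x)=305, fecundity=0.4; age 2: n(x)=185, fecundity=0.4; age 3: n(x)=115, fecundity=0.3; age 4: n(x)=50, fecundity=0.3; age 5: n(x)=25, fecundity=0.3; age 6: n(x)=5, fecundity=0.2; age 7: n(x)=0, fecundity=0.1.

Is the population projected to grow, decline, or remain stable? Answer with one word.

lx = nx/n0 = nx/500: 1, 0.61, 0.37, 0.23, 0.1, 0.05, 0.01, 0
R0 = Σ lx·mx = 0 + 0.244 + 0.148 + 0.069 + 0.03 + 0.015 + 0.002 + 0 = 0.508
R0 < 1, so the population is declining.

declining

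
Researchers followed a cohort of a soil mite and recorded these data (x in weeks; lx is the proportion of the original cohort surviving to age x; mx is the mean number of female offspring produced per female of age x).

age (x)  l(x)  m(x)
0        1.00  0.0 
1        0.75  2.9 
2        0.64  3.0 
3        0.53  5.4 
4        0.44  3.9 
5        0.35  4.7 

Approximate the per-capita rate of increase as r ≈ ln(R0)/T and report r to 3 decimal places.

0.811

R0 = Σ lx·mx = 0 + 2.175 + 1.92 + 2.862 + 1.716 + 1.645 = 10.318
Σ x·lx·mx = 29.69; T = 29.69/10.318 = 2.8775…
r ≈ ln(R0)/T = ln(10.318)/2.8775… = 0.81108… → 0.811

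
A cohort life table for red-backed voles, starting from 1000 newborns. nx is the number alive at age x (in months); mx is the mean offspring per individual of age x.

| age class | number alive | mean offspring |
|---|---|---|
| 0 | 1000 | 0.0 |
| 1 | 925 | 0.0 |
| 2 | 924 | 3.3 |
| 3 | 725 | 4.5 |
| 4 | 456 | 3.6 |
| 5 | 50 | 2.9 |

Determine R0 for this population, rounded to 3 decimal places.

lx = nx/n0 = nx/1000: 1, 0.925, 0.924, 0.725, 0.456, 0.05
lx·mx by age: 0, 0, 3.0492, 3.2625, 1.6416, 0.145
R0 = Σ lx·mx = 8.0983 → 8.098

8.098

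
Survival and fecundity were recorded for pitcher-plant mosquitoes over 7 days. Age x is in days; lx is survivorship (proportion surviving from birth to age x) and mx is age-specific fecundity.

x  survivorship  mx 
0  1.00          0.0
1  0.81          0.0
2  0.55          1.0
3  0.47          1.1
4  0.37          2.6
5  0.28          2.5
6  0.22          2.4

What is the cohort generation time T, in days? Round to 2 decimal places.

lx·mx: 0, 0, 0.55, 0.517, 0.962, 0.7, 0.528 → R0 = 3.257
x·lx·mx: 0, 0, 1.1, 1.551, 3.848, 3.5, 3.168 → Σ = 13.167
T = 13.167 / 3.257 = 4.042677… → 4.04

4.04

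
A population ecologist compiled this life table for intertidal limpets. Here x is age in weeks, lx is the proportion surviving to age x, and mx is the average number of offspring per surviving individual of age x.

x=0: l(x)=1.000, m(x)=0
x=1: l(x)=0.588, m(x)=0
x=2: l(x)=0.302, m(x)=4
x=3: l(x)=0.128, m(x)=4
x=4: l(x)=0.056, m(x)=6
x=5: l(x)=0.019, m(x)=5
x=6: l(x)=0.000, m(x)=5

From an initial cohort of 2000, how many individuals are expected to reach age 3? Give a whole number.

256

Expected survivors = N0 · l_3 = 2000 × 0.128 = 256 → 256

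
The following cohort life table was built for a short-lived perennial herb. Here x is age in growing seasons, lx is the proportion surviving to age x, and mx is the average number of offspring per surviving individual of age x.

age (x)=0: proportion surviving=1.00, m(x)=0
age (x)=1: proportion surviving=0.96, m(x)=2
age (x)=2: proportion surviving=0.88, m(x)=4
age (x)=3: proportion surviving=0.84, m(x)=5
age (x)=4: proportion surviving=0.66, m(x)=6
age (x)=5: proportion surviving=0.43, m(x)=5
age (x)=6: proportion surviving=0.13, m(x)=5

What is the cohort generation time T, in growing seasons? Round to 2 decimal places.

lx·mx: 0, 1.92, 3.52, 4.2, 3.96, 2.15, 0.65 → R0 = 16.4
x·lx·mx: 0, 1.92, 7.04, 12.6, 15.84, 10.75, 3.9 → Σ = 52.05
T = 52.05 / 16.4 = 3.17378… → 3.17

3.17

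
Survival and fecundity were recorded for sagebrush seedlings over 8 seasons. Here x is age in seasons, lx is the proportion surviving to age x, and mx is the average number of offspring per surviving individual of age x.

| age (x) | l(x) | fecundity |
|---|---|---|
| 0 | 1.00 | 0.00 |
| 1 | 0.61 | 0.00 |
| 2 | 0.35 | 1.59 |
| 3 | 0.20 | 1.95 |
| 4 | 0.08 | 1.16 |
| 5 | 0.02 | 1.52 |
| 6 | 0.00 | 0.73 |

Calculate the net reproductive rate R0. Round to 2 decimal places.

1.07

lx·mx by age: 0, 0, 0.5565, 0.39, 0.0928, 0.0304, 0
R0 = Σ lx·mx = 1.0697 → 1.07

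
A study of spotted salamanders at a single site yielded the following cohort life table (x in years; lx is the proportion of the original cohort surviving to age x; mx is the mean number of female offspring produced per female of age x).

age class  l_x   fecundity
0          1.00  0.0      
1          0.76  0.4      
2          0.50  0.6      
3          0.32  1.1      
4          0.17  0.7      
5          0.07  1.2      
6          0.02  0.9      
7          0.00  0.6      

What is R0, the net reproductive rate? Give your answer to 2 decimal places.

1.18

lx·mx by age: 0, 0.304, 0.3, 0.352, 0.119, 0.084, 0.018, 0
R0 = Σ lx·mx = 1.177 → 1.18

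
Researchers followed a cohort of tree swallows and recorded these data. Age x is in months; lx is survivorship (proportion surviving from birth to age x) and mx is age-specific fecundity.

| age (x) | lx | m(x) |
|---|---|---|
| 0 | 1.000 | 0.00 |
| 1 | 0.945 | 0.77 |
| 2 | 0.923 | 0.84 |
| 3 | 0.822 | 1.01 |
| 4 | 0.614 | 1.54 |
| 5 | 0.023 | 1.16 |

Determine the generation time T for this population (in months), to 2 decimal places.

2.63

lx·mx: 0, 0.72765, 0.77532, 0.83022, 0.94556, 0.02668 → R0 = 3.30543
x·lx·mx: 0, 0.72765, 1.55064, 2.49066, 3.78224, 0.1334 → Σ = 8.68459
T = 8.68459 / 3.30543 = 2.627371… → 2.63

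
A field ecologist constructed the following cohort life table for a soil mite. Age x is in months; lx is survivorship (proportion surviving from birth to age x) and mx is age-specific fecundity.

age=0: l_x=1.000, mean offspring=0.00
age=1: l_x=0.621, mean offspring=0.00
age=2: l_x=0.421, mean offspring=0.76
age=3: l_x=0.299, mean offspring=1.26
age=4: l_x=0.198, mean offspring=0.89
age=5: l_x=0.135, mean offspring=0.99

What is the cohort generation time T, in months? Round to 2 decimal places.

3.12

lx·mx: 0, 0, 0.31996, 0.37674, 0.17622, 0.13365 → R0 = 1.00657
x·lx·mx: 0, 0, 0.63992, 1.13022, 0.70488, 0.66825 → Σ = 3.14327
T = 3.14327 / 1.00657 = 3.122754… → 3.12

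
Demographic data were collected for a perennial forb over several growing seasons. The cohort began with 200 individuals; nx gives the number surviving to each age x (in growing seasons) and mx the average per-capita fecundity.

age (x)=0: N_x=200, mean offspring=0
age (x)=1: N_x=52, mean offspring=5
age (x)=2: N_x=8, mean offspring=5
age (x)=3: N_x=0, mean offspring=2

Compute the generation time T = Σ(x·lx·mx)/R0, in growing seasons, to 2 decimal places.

lx = nx/n0 = nx/200: 1, 0.26, 0.04, 0
lx·mx: 0, 1.3, 0.2, 0 → R0 = 1.5
x·lx·mx: 0, 1.3, 0.4, 0 → Σ = 1.7
T = 1.7 / 1.5 = 1.133333… → 1.13

1.13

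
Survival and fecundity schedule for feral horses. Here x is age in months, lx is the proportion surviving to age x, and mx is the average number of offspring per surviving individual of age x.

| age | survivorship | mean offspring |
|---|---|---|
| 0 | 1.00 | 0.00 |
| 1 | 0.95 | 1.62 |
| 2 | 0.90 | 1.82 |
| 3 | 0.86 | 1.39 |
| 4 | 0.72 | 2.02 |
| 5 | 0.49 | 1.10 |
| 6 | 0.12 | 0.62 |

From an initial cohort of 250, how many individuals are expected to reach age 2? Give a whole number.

Expected survivors = N0 · l_2 = 250 × 0.90 = 225 → 225

225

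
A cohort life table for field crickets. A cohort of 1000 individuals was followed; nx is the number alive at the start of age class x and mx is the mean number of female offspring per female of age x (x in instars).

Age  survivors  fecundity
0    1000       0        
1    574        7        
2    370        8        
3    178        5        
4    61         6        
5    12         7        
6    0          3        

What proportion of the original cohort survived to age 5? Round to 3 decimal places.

l_5 = n_5/n_0 = 12/1000 = 0.012 → 0.012

0.012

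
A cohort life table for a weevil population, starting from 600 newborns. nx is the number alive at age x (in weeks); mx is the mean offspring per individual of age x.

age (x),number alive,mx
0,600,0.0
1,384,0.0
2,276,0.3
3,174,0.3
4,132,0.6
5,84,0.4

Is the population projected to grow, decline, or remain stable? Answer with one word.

declining

lx = nx/n0 = nx/600: 1, 0.64, 0.46, 0.29, 0.22, 0.14
R0 = Σ lx·mx = 0 + 0 + 0.138 + 0.087 + 0.132 + 0.056 = 0.413
R0 < 1, so the population is declining.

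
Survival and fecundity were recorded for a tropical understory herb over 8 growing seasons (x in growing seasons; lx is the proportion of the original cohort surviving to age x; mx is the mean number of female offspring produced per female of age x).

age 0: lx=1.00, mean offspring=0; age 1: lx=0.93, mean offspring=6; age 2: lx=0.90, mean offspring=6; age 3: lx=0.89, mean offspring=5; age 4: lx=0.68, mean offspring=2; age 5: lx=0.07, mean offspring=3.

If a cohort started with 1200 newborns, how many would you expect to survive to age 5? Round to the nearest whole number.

84

Expected survivors = N0 · l_5 = 1200 × 0.07 = 84 → 84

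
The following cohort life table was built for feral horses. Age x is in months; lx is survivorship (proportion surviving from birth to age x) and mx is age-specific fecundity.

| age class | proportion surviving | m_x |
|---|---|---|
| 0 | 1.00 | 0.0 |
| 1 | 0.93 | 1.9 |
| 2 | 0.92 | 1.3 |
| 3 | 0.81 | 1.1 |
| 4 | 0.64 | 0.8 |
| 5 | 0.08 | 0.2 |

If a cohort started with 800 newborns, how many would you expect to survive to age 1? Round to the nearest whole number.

744

Expected survivors = N0 · l_1 = 800 × 0.93 = 744 → 744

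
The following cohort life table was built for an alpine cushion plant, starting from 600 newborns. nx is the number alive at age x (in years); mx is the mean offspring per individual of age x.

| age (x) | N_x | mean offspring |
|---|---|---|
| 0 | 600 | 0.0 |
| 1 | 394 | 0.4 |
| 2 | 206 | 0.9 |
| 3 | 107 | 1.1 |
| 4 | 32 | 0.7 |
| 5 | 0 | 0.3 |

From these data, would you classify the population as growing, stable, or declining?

declining

lx = nx/n0 = nx/600: 1, 0.65667…, 0.34333…, 0.17833…, 0.05333…, 0
R0 = Σ lx·mx = 0 + 0.262667… + 0.309… + 0.196167… + 0.037333… + 0 = 0.805167…
R0 < 1, so the population is declining.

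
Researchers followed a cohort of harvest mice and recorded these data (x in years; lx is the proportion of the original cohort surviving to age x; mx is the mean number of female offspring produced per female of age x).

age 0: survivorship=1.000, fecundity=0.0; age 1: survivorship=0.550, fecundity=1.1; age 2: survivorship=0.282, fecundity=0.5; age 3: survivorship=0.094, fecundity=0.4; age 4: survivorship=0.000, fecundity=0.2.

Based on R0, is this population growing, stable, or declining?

R0 = Σ lx·mx = 0 + 0.605 + 0.141 + 0.0376 + 0 = 0.7836
R0 < 1, so the population is declining.

declining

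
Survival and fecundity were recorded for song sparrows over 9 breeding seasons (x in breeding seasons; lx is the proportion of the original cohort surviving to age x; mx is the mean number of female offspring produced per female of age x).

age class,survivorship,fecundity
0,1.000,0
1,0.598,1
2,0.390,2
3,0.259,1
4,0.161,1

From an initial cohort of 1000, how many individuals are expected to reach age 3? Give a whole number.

Expected survivors = N0 · l_3 = 1000 × 0.259 = 259 → 259

259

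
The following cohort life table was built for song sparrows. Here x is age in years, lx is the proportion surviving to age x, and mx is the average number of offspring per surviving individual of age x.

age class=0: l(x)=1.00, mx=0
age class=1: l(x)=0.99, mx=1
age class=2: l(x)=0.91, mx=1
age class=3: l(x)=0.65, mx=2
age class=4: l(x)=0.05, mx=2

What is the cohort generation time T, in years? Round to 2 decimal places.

lx·mx: 0, 0.99, 0.91, 1.3, 0.1 → R0 = 3.3
x·lx·mx: 0, 0.99, 1.82, 3.9, 0.4 → Σ = 7.11
T = 7.11 / 3.3 = 2.154545… → 2.15

2.15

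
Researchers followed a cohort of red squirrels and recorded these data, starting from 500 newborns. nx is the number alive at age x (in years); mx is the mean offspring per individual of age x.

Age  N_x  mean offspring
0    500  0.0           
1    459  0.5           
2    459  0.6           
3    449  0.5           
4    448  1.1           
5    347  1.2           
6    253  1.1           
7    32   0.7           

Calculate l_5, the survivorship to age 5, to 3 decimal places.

l_5 = n_5/n_0 = 347/500 = 0.694 → 0.694

0.694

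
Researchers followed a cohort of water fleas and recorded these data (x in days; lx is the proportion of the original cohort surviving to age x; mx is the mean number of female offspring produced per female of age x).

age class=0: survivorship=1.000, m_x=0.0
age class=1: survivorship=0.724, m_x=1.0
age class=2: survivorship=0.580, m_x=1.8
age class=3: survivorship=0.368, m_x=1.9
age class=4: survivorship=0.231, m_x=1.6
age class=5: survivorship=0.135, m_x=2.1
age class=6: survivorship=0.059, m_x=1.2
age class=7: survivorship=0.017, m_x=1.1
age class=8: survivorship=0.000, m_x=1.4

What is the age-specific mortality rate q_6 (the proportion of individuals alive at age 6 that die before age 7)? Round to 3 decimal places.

0.712

q_6 = (l_6 − l_7) / l_6 = (0.059 − 0.017) / 0.059
     = 0.042 / 0.059 = 0.711864… → 0.712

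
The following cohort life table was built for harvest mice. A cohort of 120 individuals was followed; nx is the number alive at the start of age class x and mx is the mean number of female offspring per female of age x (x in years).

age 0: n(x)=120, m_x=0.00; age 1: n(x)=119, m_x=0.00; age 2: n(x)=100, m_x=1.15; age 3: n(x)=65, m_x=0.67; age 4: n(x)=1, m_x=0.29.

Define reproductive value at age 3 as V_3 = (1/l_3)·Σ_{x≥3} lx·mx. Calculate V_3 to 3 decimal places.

lx = nx/n0 = nx/120: 1, 0.99167…, 0.83333…, 0.54167…, 0.00833…
lx·mx for x ≥ 3: 0.362917…, 0.002417… → sum = 0.365333…
V_3 = 0.365333… / l_3 = 0.365333… / 0.541667… = 0.674462… → 0.674

0.674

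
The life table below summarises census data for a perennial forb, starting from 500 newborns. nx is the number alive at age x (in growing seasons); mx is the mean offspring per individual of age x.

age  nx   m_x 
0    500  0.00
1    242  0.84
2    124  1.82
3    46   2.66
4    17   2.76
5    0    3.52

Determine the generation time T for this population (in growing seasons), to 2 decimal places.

2.02

lx = nx/n0 = nx/500: 1, 0.484, 0.248, 0.092, 0.034, 0
lx·mx: 0, 0.40656, 0.45136, 0.24472, 0.09384, 0 → R0 = 1.19648
x·lx·mx: 0, 0.40656, 0.90272, 0.73416, 0.37536, 0 → Σ = 2.4188
T = 2.4188 / 1.19648 = 2.021597… → 2.02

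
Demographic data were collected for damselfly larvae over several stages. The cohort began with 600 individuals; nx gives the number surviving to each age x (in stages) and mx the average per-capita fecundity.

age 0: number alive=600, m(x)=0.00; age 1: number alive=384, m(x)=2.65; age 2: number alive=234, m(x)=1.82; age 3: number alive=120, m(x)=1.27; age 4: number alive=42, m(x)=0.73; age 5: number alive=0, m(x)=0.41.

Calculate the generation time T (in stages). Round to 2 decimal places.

lx = nx/n0 = nx/600: 1, 0.64, 0.39, 0.2, 0.07, 0
lx·mx: 0, 1.696, 0.7098, 0.254, 0.0511, 0 → R0 = 2.7109
x·lx·mx: 0, 1.696, 1.4196, 0.762, 0.2044, 0 → Σ = 4.082
T = 4.082 / 2.7109 = 1.505773… → 1.51

1.51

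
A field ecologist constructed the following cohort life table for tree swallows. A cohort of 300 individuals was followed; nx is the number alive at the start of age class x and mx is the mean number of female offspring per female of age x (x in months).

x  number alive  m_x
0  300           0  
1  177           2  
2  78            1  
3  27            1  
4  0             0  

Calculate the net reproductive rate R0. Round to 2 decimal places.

lx = nx/n0 = nx/300: 1, 0.59, 0.26, 0.09, 0
lx·mx by age: 0, 1.18, 0.26, 0.09, 0
R0 = Σ lx·mx = 1.53 → 1.53

1.53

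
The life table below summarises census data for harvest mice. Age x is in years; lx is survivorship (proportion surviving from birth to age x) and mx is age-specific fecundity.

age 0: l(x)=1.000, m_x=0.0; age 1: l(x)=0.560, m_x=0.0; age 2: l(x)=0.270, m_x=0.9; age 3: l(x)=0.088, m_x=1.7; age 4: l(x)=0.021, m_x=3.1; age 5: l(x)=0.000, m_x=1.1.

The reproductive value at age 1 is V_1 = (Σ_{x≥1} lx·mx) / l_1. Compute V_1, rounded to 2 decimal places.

0.82

lx·mx for x ≥ 1: 0, 0.243, 0.1496, 0.0651, 0 → sum = 0.4577
V_1 = 0.4577 / l_1 = 0.4577 / 0.56 = 0.817321… → 0.82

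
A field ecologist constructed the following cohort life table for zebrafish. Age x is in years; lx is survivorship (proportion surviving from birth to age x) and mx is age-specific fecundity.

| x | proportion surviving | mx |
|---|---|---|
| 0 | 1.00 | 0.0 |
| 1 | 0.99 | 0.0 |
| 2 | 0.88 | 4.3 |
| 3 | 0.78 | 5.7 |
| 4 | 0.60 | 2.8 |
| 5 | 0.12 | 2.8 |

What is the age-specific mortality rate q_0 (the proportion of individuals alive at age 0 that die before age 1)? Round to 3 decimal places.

q_0 = (l_0 − l_1) / l_0 = (1 − 0.99) / 1
     = 0.01 / 1 = 0.01 → 0.010

0.010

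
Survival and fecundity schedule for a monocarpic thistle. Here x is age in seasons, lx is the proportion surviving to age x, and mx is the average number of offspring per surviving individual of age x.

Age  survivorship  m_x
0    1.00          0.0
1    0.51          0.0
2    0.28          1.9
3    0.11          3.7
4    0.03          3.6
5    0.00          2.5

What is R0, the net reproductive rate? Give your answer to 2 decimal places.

lx·mx by age: 0, 0, 0.532, 0.407, 0.108, 0
R0 = Σ lx·mx = 1.047 → 1.05

1.05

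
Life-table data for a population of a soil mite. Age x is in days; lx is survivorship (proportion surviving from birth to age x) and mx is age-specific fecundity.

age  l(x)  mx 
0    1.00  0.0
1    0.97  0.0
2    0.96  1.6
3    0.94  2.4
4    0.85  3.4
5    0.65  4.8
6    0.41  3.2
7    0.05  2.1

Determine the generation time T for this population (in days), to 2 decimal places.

lx·mx: 0, 0, 1.536, 2.256, 2.89, 3.12, 1.312, 0.105 → R0 = 11.219
x·lx·mx: 0, 0, 3.072, 6.768, 11.56, 15.6, 7.872, 0.735 → Σ = 45.607
T = 45.607 / 11.219 = 4.065157… → 4.07

4.07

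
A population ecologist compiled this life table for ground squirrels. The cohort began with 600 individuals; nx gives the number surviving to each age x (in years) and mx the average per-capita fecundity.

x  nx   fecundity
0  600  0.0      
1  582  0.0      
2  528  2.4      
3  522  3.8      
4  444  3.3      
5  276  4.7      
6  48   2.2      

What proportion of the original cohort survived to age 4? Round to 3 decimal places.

l_4 = n_4/n_0 = 444/600 = 0.74 → 0.740

0.740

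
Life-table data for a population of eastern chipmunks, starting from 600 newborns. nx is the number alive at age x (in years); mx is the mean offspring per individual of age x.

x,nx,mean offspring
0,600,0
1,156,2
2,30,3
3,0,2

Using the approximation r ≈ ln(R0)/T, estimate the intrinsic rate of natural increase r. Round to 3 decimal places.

lx = nx/n0 = nx/600: 1, 0.26, 0.05, 0
R0 = Σ lx·mx = 0 + 0.52 + 0.15 + 0 = 0.67
Σ x·lx·mx = 0.82; T = 0.82/0.67 = 1.22388…
r ≈ ln(R0)/T = ln(0.67)/1.22388… = -0.32722… → -0.327

-0.327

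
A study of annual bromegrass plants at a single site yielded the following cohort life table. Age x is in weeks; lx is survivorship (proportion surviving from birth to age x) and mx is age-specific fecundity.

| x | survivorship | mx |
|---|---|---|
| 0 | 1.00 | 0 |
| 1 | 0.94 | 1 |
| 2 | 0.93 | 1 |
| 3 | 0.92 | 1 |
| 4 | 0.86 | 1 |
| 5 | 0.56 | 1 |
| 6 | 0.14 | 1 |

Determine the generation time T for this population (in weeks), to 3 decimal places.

lx·mx: 0, 0.94, 0.93, 0.92, 0.86, 0.56, 0.14 → R0 = 4.35
x·lx·mx: 0, 0.94, 1.86, 2.76, 3.44, 2.8, 0.84 → Σ = 12.64
T = 12.64 / 4.35 = 2.905747… → 2.906

2.906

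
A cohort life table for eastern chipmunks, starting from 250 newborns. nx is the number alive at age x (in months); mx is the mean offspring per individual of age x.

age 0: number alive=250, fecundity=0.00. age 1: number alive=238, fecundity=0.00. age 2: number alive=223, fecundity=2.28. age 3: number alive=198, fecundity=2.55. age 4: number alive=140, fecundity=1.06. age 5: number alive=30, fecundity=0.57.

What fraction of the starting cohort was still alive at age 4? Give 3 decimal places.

l_4 = n_4/n_0 = 140/250 = 0.56 → 0.560

0.560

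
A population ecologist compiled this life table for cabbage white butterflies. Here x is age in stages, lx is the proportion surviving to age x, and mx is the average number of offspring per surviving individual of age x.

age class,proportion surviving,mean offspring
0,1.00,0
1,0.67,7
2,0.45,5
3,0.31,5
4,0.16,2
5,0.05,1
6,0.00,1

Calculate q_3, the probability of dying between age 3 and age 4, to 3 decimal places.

0.484

q_3 = (l_3 − l_4) / l_3 = (0.31 − 0.16) / 0.31
     = 0.15 / 0.31 = 0.483871… → 0.484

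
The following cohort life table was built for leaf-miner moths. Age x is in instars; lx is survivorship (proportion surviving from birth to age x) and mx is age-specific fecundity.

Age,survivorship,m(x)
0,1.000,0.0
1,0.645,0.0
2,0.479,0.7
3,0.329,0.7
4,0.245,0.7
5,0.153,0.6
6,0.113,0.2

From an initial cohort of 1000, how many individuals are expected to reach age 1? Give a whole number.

645

Expected survivors = N0 · l_1 = 1000 × 0.645 = 645 → 645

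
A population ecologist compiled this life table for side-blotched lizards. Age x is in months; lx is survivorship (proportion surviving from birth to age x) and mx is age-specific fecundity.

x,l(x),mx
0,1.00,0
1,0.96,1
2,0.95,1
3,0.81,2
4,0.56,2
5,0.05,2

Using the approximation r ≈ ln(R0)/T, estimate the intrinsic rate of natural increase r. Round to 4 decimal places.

R0 = Σ lx·mx = 0 + 0.96 + 0.95 + 1.62 + 1.12 + 0.1 = 4.75
Σ x·lx·mx = 12.7; T = 12.7/4.75 = 2.67368…
r ≈ ln(R0)/T = ln(4.75)/2.67368… = 0.582771… → 0.5828

0.5828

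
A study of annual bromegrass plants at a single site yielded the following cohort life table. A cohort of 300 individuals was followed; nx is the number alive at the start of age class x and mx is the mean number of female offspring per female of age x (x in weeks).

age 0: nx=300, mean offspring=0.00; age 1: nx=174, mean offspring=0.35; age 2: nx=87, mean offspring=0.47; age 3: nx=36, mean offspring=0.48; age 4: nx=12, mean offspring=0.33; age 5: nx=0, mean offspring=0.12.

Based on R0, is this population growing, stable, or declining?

declining

lx = nx/n0 = nx/300: 1, 0.58, 0.29, 0.12, 0.04, 0
R0 = Σ lx·mx = 0 + 0.203 + 0.1363 + 0.0576 + 0.0132 + 0 = 0.4101
R0 < 1, so the population is declining.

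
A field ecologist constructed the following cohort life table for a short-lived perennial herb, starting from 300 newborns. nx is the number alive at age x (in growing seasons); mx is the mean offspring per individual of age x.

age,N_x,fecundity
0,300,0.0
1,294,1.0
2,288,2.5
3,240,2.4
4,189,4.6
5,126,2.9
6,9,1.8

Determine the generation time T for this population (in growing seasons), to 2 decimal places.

lx = nx/n0 = nx/300: 1, 0.98, 0.96, 0.8, 0.63, 0.42, 0.03
lx·mx: 0, 0.98, 2.4, 1.92, 2.898, 1.218, 0.054 → R0 = 9.47
x·lx·mx: 0, 0.98, 4.8, 5.76, 11.592, 6.09, 0.324 → Σ = 29.546
T = 29.546 / 9.47 = 3.119958… → 3.12

3.12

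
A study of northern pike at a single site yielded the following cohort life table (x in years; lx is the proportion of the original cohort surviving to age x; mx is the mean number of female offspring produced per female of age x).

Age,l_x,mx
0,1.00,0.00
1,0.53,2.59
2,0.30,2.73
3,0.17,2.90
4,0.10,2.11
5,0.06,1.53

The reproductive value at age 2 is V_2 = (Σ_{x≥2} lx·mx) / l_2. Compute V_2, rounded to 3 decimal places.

5.383

lx·mx for x ≥ 2: 0.819, 0.493, 0.211, 0.0918 → sum = 1.6148
V_2 = 1.6148 / l_2 = 1.6148 / 0.3 = 5.382667… → 5.383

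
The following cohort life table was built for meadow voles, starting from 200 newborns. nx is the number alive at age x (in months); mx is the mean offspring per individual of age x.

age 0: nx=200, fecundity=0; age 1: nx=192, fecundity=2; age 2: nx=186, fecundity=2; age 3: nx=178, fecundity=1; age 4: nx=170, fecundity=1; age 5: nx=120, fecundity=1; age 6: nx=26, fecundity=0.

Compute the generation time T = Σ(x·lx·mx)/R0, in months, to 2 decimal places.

2.40

lx = nx/n0 = nx/200: 1, 0.96, 0.93, 0.89, 0.85, 0.6, 0.13
lx·mx: 0, 1.92, 1.86, 0.89, 0.85, 0.6, 0 → R0 = 6.12
x·lx·mx: 0, 1.92, 3.72, 2.67, 3.4, 3, 0 → Σ = 14.71
T = 14.71 / 6.12 = 2.403595… → 2.40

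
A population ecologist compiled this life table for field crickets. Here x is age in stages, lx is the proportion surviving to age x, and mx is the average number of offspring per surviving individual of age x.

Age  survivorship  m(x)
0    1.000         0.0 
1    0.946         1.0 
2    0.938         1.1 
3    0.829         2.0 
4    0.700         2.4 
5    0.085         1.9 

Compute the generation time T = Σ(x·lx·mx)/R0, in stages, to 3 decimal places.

2.832

lx·mx: 0, 0.946, 1.0318, 1.658, 1.68, 0.1615 → R0 = 5.4773
x·lx·mx: 0, 0.946, 2.0636, 4.974, 6.72, 0.8075 → Σ = 15.5111
T = 15.5111 / 5.4773 = 2.831888… → 2.832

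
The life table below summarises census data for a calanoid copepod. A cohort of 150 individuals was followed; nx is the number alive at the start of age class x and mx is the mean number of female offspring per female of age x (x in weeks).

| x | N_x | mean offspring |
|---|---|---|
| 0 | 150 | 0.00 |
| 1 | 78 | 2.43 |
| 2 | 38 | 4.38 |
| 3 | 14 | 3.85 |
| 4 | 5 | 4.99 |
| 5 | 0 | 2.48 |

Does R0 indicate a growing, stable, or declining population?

lx = nx/n0 = nx/150: 1, 0.52, 0.25333…, 0.09333…, 0.03333…, 0
R0 = Σ lx·mx = 0 + 1.2636 + 1.1096… + 0.359333… + 0.166333… + 0 = 2.898867…
R0 > 1, so the population is growing.

growing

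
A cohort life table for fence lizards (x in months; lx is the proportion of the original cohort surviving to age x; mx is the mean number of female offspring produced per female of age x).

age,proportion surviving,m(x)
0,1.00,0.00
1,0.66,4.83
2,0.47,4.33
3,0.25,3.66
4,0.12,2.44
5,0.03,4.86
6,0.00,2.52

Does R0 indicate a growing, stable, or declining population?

growing

R0 = Σ lx·mx = 0 + 3.1878 + 2.0351 + 0.915 + 0.2928 + 0.1458 + 0 = 6.5765
R0 > 1, so the population is growing.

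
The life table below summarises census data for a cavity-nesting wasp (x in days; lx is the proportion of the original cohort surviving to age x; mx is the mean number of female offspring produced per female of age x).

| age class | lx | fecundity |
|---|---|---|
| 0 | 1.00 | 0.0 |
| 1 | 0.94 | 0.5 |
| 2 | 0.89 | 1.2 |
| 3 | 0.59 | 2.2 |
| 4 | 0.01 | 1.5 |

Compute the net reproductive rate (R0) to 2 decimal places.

lx·mx by age: 0, 0.47, 1.068, 1.298, 0.015
R0 = Σ lx·mx = 2.851 → 2.85

2.85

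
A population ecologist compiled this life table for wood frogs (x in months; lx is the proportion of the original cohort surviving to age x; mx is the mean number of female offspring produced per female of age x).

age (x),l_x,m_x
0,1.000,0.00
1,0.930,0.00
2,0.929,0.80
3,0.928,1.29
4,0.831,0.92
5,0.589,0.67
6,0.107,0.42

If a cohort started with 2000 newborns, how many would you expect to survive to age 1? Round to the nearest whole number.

Expected survivors = N0 · l_1 = 2000 × 0.930 = 1860 → 1860

1860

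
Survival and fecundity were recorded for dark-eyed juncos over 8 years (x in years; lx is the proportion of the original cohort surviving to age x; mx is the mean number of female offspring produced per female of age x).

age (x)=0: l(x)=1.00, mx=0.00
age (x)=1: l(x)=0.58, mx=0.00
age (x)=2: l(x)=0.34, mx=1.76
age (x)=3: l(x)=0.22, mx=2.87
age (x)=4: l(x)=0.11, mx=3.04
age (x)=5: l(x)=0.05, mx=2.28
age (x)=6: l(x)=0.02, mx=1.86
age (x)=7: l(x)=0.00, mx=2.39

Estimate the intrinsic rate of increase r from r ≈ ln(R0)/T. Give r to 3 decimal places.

0.177

R0 = Σ lx·mx = 0 + 0 + 0.5984 + 0.6314 + 0.3344 + 0.114 + 0.0372 + 0 = 1.7154
Σ x·lx·mx = 5.2218; T = 5.2218/1.7154 = 3.04407…
r ≈ ln(R0)/T = ln(1.7154)/3.04407… = 0.17728… → 0.177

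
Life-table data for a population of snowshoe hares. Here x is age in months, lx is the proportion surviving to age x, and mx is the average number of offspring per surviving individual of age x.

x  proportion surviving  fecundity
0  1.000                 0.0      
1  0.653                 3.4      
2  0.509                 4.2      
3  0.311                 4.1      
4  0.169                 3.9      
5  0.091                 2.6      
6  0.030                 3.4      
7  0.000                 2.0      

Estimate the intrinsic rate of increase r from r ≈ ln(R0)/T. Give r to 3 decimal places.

0.850

R0 = Σ lx·mx = 0 + 2.2202 + 2.1378 + 1.2751 + 0.6591 + 0.2366 + 0.102 + 0 = 6.6308
Σ x·lx·mx = 14.7525; T = 14.7525/6.6308 = 2.22484…
r ≈ ln(R0)/T = ln(6.6308)/2.22484… = 0.85027… → 0.850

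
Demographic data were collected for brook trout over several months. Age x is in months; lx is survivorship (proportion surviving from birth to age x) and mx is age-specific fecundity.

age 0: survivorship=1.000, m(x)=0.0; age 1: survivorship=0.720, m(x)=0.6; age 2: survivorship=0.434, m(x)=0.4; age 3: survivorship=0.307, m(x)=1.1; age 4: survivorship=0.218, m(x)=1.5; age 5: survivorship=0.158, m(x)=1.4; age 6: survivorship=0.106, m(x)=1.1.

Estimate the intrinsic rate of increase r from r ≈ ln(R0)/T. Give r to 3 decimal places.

R0 = Σ lx·mx = 0 + 0.432 + 0.1736 + 0.3377 + 0.327 + 0.2212 + 0.1166 = 1.6081
Σ x·lx·mx = 4.9059; T = 4.9059/1.6081 = 3.05074…
r ≈ ln(R0)/T = ln(1.6081)/3.05074… = 0.15572… → 0.156

0.156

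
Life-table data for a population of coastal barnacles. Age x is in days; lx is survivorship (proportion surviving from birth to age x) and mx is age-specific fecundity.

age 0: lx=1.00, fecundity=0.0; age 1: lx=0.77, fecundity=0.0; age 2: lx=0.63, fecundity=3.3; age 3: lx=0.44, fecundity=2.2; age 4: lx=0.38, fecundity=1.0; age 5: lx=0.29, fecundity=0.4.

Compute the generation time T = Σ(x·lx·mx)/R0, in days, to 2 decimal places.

lx·mx: 0, 0, 2.079, 0.968, 0.38, 0.116 → R0 = 3.543
x·lx·mx: 0, 0, 4.158, 2.904, 1.52, 0.58 → Σ = 9.162
T = 9.162 / 3.543 = 2.585944… → 2.59

2.59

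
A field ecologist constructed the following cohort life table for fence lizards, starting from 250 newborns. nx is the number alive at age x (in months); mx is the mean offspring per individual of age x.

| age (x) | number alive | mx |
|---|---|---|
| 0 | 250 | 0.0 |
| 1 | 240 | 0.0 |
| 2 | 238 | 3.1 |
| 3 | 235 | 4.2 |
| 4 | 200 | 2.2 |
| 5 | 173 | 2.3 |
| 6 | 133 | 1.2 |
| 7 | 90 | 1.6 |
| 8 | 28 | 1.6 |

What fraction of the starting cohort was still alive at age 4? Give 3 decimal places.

0.800

l_4 = n_4/n_0 = 200/250 = 0.8 → 0.800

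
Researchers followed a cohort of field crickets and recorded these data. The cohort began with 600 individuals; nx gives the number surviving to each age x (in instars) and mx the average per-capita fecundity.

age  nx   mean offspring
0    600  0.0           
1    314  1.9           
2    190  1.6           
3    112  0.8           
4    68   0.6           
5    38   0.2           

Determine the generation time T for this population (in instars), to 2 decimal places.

lx = nx/n0 = nx/600: 1, 0.52333…, 0.31667…, 0.18667…, 0.11333…, 0.06333…
lx·mx: 0, 0.994333…, 0.506667…, 0.149333…, 0.068…, 0.012667… → R0 = 1.731…
x·lx·mx: 0, 0.994333…, 1.013333…, 0.448…, 0.272…, 0.063333… → Σ = 2.791…
T = 2.791… / 1.731… = 1.612363… → 1.61

1.61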